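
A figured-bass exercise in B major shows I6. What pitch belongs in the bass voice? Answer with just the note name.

D#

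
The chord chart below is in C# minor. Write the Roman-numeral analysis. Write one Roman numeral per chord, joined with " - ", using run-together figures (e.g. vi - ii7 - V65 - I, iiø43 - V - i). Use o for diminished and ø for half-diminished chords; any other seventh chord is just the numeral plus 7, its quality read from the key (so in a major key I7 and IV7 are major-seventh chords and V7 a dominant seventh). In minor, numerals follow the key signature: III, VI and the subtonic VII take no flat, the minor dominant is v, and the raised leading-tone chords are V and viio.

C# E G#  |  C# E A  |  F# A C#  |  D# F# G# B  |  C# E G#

C#-E-G#: minor triad on C# = scale degree 1 → i.
C#-E-A has root A, degree 6 in C# minor, so VI6.
F#-A-C#: minor triad on F# = scale degree 4 → iv.
D#-F#-G#-B: minor seventh chord on G# = scale degree 5 → v43.
C#-E-G#: minor triad on C# = scale degree 1 → i.

i - VI6 - iv - v43 - i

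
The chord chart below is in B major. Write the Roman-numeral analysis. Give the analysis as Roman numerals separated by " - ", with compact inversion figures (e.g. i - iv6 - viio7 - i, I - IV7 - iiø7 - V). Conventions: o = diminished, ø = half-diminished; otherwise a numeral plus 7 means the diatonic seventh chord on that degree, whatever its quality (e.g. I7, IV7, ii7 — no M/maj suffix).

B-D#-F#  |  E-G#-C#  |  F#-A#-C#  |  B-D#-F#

B-D#-F#: root B is the tonic; major triad there is I.
E-G#-C# has root C#, degree 2 in B major, so ii6.
F#-A#-C#: root F# is the dominant; major triad there is V.
B-D#-F#: major triad on B = scale degree 1 → I.

I - ii6 - V - I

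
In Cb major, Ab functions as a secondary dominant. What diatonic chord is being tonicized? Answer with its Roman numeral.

ii

The chord is a major triad on Ab.
A dominant resolves down a perfect fifth: Ab → Db. In Cb major, Db is scale degree 2, i.e. ii.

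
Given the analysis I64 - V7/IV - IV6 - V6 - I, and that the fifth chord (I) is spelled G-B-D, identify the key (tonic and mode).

G major

I is given as G-B-D — a major triad with root G.
If G is scale degree 1 and the mode makes that degree carry a major triad, the tonic is G and the mode is major.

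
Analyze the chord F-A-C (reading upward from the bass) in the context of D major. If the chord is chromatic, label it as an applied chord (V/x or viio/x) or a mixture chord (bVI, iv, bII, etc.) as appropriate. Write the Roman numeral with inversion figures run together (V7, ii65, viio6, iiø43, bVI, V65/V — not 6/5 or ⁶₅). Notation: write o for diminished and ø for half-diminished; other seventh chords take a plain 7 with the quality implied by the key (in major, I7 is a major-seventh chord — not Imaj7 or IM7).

bIII

The pitches F-A-C form a major triad rooted on F.
F is the lowered third degree of D major (diatonic 3 would be F#). This is a major triad on the lowered third degree, borrowed from the parallel minor.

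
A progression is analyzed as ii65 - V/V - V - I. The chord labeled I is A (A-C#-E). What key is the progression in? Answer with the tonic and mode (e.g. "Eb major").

A major

The chord A is a major triad rooted on A; its label is I.
If A is scale degree 1 and the mode makes that degree carry a major triad, the tonic is A and the mode is major.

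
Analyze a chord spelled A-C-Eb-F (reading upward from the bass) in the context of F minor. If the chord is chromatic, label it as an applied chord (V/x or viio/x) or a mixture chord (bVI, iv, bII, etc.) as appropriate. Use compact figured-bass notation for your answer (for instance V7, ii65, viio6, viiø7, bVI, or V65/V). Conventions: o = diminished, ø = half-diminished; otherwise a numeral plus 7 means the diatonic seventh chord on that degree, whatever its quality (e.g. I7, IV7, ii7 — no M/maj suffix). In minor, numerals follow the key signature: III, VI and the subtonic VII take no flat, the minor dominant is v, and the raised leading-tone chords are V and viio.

V65/iv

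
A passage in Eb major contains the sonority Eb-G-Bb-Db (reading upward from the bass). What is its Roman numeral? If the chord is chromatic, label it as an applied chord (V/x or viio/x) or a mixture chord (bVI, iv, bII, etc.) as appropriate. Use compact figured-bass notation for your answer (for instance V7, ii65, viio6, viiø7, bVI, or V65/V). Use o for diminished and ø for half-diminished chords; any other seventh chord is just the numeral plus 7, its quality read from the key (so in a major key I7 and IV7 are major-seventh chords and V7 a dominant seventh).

Stacked in thirds the chord is Eb-G-Bb-Db: a dominant seventh chord on Eb.
Eb is not a diatonic chord root with this quality in Eb major, but it lies a perfect fifth above Ab (IV), so the chord functions as an applied dominant of IV.

V7/IV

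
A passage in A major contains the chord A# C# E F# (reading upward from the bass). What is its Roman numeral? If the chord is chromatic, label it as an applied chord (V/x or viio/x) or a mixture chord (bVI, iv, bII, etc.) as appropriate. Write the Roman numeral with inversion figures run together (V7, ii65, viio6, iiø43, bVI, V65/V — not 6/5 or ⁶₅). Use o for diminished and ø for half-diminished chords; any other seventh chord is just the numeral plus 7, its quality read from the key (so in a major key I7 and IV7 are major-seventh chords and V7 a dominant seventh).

V65/ii

Stacked in thirds the chord is F#-A#-C#-E: a dominant seventh chord on F#.
F# is not a diatonic chord root with this quality in A major, but it lies a perfect fifth above B (ii), so the chord functions as an applied dominant of ii.
With A# in the bass the chord is in first inversion, so the figured bass is 65.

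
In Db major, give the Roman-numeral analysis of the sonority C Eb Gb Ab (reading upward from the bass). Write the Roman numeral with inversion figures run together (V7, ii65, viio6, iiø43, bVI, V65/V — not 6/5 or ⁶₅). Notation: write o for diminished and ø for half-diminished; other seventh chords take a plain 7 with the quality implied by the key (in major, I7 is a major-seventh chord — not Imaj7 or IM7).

The pitches Ab-C-Eb-Gb form a dominant seventh chord rooted on Ab.
Ab is scale degree 5 in Db major, and a dominant seventh chord on that degree is written V7.
With C in the bass the chord is in first inversion, so the figured bass is 65.

V65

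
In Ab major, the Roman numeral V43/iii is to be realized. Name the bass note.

D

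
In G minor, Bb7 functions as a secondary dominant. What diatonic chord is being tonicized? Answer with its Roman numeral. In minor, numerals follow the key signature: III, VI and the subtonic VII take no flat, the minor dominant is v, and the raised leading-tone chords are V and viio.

VI

The chord is a dominant seventh chord on Bb.
A dominant resolves down a perfect fifth: Bb → Eb. In G minor, Eb is scale degree 6, i.e. VI.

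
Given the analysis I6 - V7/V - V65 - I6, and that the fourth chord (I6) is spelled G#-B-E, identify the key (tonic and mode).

E major

The anchor chord is a major triad on E, labeled I6.
If E is scale degree 1 and the mode makes that degree carry a major triad, the tonic is E and the mode is major.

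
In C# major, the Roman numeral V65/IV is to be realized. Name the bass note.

The applied chord V65/IV is rooted on C#: C#-E#-G#-B.
The figure 65 means first inversion — the third is in the bass.

E#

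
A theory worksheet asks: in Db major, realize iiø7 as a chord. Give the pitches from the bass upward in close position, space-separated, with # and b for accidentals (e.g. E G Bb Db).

Scale degree 2 in Db major is Eb; here the chord built on it is altered to a half-diminished seventh chord. iiø7 is the half-diminished supertonic seventh, borrowed from the parallel minor.
So the chord is Eb-Gb-Bbb-Db.

Eb Gb Bbb Db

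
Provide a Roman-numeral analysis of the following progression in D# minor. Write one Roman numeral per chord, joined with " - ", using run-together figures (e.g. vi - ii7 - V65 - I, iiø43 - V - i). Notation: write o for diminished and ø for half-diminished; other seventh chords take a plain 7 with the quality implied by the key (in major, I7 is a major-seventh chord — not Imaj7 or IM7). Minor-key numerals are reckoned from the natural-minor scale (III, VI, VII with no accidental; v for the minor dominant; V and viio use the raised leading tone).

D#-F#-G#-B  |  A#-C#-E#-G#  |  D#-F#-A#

D#-F#-G#-B: root G# is the subdominant; minor seventh chord there is iv43.
A#-C#-E#-G# has root A#, degree 5 in D# minor, so v7.
D#-F#-A#: root D# is the tonic; minor triad there is i.

iv43 - v7 - i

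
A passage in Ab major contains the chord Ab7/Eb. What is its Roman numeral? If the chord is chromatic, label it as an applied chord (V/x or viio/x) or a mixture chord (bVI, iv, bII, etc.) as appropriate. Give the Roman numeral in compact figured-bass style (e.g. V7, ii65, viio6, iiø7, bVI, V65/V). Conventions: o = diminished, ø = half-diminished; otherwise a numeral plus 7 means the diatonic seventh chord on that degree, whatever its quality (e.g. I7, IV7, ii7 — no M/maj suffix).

V43/IV

Stacked in thirds the chord is Ab-C-Eb-Gb: a dominant seventh chord on Ab.
Ab is not a diatonic chord root with this quality in Ab major, but it lies a perfect fifth above Db (IV), so the chord functions as an applied dominant of IV.
With Eb in the bass the chord is in second inversion, so the figured bass is 43.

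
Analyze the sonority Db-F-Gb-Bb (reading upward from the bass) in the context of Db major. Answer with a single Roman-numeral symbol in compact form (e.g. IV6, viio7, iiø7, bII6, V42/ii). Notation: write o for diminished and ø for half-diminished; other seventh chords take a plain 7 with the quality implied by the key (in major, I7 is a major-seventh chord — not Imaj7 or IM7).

IV43

Stacked in thirds the chord is Gb-Bb-Db-F: a major seventh chord on Gb.
In Db major, Gb is the subdominant; the diatonic major seventh chord there is IV7.
With Db in the bass the chord is in second inversion, so the figured bass is 43.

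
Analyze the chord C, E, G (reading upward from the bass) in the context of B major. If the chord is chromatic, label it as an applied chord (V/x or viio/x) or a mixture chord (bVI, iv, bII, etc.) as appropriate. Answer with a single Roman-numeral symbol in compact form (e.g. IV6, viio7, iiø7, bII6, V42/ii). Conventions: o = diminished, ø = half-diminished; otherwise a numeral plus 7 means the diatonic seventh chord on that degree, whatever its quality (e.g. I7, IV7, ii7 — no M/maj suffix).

The pitches C-E-G form a major triad rooted on C.
C is the lowered second degree of B major (diatonic 2 would be C#). This is the Neapolitan chord — a major triad on the lowered second degree.

bII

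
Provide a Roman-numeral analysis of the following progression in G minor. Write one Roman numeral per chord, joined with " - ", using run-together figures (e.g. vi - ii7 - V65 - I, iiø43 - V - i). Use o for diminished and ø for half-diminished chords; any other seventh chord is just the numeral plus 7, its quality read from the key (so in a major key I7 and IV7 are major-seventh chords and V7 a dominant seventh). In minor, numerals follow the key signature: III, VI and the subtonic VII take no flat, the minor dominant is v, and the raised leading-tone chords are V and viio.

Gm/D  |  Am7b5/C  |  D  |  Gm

i64 - iiø65 - V - i

Gm/D has root G, degree 1 in G minor, so i64.
Am7b5/C: root A is the supertonic; half-diminished seventh chord there is iiø65.
D: major triad on D = scale degree 5 → V.
Gm: root G is the tonic; minor triad there is i.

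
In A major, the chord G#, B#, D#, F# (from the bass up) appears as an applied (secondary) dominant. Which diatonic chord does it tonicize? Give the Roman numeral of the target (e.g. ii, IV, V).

The chord is a dominant seventh chord on G#.
A dominant resolves down a perfect fifth: G# → C#. In A major, C# is scale degree 3, i.e. iii.

iii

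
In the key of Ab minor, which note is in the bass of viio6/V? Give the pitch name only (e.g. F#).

F

The applied chord viio6/V is rooted on D: D-F-Ab.
The figure 6 means first inversion — the third is in the bass.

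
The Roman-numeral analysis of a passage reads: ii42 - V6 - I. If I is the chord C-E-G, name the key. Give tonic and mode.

The anchor chord is a major triad on C, labeled I.
If C is scale degree 1 and the mode makes that degree carry a major triad, the tonic is C and the mode is major.

C major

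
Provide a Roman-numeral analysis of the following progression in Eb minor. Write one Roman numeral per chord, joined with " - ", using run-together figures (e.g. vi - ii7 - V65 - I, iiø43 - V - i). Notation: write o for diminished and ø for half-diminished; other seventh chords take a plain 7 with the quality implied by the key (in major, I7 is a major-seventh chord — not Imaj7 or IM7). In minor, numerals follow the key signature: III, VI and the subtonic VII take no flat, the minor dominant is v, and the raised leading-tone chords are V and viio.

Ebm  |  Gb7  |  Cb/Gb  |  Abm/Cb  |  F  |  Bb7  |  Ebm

i - V7/VI - VI64 - iv6 - V/V - V7 - i

Ebm: root Eb is the tonic; minor triad there is i.
Gb7: a dominant seventh chord on Gb, the applied dominant of VI → V7/VI.
Cb/Gb: major triad on Cb = scale degree 6 → VI64.
Abm/Cb: root Ab is the subdominant; minor triad there is iv6.
F: a major triad on F, the applied dominant of V → V/V.
Bb7: dominant seventh chord on Bb = scale degree 5 → V7.
Ebm: minor triad on Eb = scale degree 1 → i.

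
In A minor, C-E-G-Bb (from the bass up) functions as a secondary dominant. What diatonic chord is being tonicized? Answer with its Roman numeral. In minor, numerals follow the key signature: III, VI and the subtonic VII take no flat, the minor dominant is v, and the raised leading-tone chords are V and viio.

VI

The chord is a dominant seventh chord on C.
A dominant resolves down a perfect fifth: C → F. In A minor, F is scale degree 6, i.e. VI.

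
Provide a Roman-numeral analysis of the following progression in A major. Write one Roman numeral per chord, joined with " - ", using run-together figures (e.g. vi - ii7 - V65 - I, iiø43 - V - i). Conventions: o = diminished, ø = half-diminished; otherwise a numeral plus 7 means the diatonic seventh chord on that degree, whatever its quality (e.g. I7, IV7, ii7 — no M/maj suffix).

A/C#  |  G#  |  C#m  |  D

I6 - V/iii - iii - IV

A/C#: root A is the tonic; major triad there is I6.
G#: a major triad on G#, the applied dominant of iii → V/iii.
C#m: root C# is the mediant; minor triad there is iii.
D: major triad on D = scale degree 4 → IV.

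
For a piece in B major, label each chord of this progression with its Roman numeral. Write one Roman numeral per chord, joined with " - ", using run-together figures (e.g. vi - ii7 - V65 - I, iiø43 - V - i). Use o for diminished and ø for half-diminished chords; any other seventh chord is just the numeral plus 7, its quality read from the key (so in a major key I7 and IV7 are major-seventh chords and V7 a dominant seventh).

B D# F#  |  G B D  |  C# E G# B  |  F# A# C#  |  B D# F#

B-D#-F#: root B is the tonic; major triad there is I.
G-B-D is non-diatonic — bVI, a mixture chord from B minor.
C#-E-G#-B: minor seventh chord on C# = scale degree 2 → ii7.
F#-A#-C#: major triad on F# = scale degree 5 → V.
B-D#-F#: root B is the tonic; major triad there is I.

I - bVI - ii7 - V - I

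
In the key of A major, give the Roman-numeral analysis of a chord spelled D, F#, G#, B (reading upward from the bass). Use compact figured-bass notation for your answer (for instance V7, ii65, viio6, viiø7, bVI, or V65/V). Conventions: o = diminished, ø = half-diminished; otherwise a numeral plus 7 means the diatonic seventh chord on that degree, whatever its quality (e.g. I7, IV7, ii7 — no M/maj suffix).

viiø43

Stacked in thirds the chord is G#-B-D-F#: a half-diminished seventh chord on G#.
In A major, G# is the leading tone; the diatonic half-diminished seventh chord there is viiø7.
With D in the bass the chord is in second inversion, so the figured bass is 43.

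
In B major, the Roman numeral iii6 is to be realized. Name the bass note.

F#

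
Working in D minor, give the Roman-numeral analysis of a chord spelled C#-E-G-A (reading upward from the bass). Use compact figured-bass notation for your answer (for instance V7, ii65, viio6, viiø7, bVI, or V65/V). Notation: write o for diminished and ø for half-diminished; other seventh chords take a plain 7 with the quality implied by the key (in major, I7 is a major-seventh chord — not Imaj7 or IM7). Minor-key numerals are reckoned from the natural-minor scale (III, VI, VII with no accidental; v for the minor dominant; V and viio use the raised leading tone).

V65

The pitches A-C#-E-G form a dominant seventh chord rooted on A.
A is scale degree 5 in D minor, and a dominant seventh chord on that degree is written V7.
With C# in the bass the chord is in first inversion, so the figured bass is 65.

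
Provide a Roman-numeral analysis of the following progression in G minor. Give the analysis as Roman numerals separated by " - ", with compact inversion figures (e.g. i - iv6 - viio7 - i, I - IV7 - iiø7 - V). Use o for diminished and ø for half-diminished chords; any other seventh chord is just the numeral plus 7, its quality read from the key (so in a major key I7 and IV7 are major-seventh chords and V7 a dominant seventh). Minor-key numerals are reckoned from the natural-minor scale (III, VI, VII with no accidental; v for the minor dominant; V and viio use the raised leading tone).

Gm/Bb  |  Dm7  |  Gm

Gm/Bb: root G is the tonic; minor triad there is i6.
Dm7: minor seventh chord on D = scale degree 5 → v7.
Gm has root G, degree 1 in G minor, so i.

i6 - v7 - i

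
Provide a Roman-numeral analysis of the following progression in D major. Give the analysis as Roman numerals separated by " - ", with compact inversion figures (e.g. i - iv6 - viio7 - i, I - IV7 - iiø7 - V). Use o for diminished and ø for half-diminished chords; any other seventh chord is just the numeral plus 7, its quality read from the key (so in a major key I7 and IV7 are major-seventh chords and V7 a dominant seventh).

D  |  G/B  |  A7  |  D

D: root D is the tonic; major triad there is I.
G/B has root G, degree 4 in D major, so IV6.
A7 has root A, degree 5 in D major, so V7.
D: root D is the tonic; major triad there is I.

I - IV6 - V7 - I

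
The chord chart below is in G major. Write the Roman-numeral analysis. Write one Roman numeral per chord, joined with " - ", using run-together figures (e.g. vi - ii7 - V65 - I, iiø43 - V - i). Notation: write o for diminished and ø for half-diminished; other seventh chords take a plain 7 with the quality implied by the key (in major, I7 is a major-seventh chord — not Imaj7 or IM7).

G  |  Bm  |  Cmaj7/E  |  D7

G: root G is the tonic; major triad there is I.
Bm: root B is the mediant; minor triad there is iii.
Cmaj7/E: root C is the subdominant; major seventh chord there is IV65.
D7: root D is the dominant; dominant seventh chord there is V7.

I - iii - IV65 - V7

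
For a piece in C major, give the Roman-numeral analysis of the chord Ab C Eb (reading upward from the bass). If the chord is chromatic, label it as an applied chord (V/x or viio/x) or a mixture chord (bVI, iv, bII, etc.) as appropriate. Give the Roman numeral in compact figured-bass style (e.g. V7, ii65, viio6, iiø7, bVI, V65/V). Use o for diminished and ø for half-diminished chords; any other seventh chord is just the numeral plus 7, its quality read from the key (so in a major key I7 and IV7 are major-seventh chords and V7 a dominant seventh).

The pitches Ab-C-Eb form a major triad rooted on Ab.
Ab is the lowered sixth degree of C major (diatonic 6 would be A). This is a major triad on the lowered sixth degree, borrowed from the parallel minor.

bVI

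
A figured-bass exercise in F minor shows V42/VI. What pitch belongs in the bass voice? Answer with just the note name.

Gb

The applied chord V42/VI is rooted on Ab: Ab-C-Eb-Gb.
The figure 42 means third inversion — the seventh is in the bass.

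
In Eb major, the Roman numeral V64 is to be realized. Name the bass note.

V in Eb major has root Bb; the chord is Bb-D-F.
The figure 64 means second inversion — the fifth is in the bass.

F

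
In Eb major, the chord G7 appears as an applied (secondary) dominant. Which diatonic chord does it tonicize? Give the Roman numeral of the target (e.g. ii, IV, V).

The chord is a dominant seventh chord on G.
A dominant resolves down a perfect fifth: G → C. In Eb major, C is scale degree 6, i.e. vi.

vi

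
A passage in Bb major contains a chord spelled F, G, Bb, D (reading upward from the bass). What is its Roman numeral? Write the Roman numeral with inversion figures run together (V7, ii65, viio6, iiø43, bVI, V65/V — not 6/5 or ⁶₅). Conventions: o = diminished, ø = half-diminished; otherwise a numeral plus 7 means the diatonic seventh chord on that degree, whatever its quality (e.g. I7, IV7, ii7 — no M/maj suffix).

Stacked in thirds the chord is G-Bb-D-F: a minor seventh chord on G.
G is scale degree 6 in Bb major, and a minor seventh chord on that degree is written vi7.
With F in the bass the chord is in third inversion, so the figured bass is 42.

vi42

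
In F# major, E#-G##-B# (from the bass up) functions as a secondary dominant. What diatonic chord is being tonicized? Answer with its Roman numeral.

The chord is a major triad on E#.
A dominant resolves down a perfect fifth: E# → A#. In F# major, A# is scale degree 3, i.e. iii.

iii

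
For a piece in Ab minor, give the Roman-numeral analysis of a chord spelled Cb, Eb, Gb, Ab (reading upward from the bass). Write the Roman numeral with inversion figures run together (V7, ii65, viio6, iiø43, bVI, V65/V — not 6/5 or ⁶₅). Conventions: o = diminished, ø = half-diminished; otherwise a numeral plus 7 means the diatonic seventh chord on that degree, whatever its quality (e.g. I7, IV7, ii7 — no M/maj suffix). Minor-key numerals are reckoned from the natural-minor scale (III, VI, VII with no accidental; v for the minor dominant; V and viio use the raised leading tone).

i65

The pitches Ab-Cb-Eb-Gb form a minor seventh chord rooted on Ab.
Ab is scale degree 1 in Ab minor, and a minor seventh chord on that degree is written i7.
With Cb in the bass the chord is in first inversion, so the figured bass is 65.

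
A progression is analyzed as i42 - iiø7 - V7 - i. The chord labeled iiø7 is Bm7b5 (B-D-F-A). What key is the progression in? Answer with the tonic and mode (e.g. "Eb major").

A minor

iiø7 is given as B-D-F-A — a half-diminished seventh chord with root B.
If B is scale degree 2 and the mode makes that degree carry a half-diminished seventh chord, the tonic is A and the mode is minor.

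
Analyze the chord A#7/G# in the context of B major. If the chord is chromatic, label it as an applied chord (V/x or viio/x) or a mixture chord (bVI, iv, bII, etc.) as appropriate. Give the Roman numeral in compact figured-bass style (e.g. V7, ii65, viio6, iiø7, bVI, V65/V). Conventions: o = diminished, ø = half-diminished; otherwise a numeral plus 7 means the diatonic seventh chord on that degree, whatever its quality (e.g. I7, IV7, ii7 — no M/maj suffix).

V42/iii

The pitches A#-C##-E#-G# form a dominant seventh chord rooted on A#.
A# is not a diatonic chord root with this quality in B major, but it lies a perfect fifth above D# (iii), so the chord functions as an applied dominant of iii.
With G# in the bass the chord is in third inversion, so the figured bass is 42.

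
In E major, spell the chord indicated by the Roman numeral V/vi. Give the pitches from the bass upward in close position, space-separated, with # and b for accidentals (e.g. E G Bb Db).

The slash means an applied dominant: we want the dominant of vi. In E major, vi is C# minor, and its dominant is built on G#.
Building a major triad on G# gives G#-B#-D#.

G# B# D#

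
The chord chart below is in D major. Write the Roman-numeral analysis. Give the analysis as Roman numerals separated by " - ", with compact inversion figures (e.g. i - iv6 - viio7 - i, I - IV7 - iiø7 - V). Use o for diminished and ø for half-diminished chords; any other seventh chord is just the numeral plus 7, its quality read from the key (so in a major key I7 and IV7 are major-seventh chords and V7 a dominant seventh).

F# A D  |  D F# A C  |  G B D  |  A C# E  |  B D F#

I6 - V7/IV - IV - V - vi

F#-A-D has root D, degree 1 in D major, so I6.
D-F#-A-C is the secondary dominant of IV (dominant seventh chord on D): V7/IV.
G-B-D: root G is the subdominant; major triad there is IV.
A-C#-E: root A is the dominant; major triad there is V.
B-D-F# has root B, degree 6 in D major, so vi.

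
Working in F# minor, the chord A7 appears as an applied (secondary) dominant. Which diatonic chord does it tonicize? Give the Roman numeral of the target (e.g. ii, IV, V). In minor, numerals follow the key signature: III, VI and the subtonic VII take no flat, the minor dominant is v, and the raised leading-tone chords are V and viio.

The chord is a dominant seventh chord on A.
A dominant resolves down a perfect fifth: A → D. In F# minor, D is scale degree 6, i.e. VI.

VI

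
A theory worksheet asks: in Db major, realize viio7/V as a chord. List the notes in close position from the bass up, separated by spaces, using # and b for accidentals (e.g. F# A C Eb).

G Bb Db Fb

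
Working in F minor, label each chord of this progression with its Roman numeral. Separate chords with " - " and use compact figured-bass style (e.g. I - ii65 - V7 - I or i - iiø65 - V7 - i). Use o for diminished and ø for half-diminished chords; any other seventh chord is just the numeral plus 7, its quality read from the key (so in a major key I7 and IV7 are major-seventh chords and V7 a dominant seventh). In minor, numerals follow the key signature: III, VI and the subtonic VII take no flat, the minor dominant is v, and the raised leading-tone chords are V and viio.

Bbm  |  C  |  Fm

iv - V - i

Bbm: root Bb is the subdominant; minor triad there is iv.
C: major triad on C = scale degree 5 → V.
Fm has root F, degree 1 in F minor, so i.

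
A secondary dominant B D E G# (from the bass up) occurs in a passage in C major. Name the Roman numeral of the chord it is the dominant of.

vi

The chord is a dominant seventh chord on E.
A dominant resolves down a perfect fifth: E → A. In C major, A is scale degree 6, i.e. vi.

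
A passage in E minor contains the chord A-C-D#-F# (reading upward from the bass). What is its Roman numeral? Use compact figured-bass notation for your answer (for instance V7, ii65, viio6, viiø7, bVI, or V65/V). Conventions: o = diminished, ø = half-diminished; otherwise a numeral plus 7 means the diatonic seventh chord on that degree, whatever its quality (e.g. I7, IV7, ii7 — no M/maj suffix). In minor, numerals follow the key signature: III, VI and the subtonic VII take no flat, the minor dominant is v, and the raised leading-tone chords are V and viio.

The pitches D#-F#-A-C form a fully diminished seventh chord rooted on D#.
D# is scale degree 7 in E minor, and a fully diminished seventh chord on that degree is written viio7.
With A in the bass the chord is in second inversion, so the figured bass is 43.

viio43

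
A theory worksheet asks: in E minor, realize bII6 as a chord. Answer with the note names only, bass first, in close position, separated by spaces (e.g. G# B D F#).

Scale degree 2 in E minor is F#; lowering it a half step gives F. bII6 is the Neapolitan sixth — a major triad on the lowered second degree, here in its customary first inversion.
So the chord is F-A-C.
The figured bass 6 indicates first inversion, placing the third (A) in the bass: A-C-F.

A C F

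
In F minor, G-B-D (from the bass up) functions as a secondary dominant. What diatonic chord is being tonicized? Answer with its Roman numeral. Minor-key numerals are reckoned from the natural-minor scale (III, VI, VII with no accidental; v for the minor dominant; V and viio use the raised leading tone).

V

The chord is a major triad on G.
A dominant resolves down a perfect fifth: G → C. In F minor, C is scale degree 5, i.e. V.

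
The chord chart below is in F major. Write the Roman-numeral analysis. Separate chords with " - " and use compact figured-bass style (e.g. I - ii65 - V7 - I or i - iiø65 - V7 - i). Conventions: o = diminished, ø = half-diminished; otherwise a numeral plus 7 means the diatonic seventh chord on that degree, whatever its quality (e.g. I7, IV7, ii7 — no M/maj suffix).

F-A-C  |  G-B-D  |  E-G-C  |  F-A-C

I - V/V - V6 - I

F-A-C: root F is the tonic; major triad there is I.
G-B-D is the secondary dominant of V (major triad on G): V/V.
E-G-C has root C, degree 5 in F major, so V6.
F-A-C has root F, degree 1 in F major, so I.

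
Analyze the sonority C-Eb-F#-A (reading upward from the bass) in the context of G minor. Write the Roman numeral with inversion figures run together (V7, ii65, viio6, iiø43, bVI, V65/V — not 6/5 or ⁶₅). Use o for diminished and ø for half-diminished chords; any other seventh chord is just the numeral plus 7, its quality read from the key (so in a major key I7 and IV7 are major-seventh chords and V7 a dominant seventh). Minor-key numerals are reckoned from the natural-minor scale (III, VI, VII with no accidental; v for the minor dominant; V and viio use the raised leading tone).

viio43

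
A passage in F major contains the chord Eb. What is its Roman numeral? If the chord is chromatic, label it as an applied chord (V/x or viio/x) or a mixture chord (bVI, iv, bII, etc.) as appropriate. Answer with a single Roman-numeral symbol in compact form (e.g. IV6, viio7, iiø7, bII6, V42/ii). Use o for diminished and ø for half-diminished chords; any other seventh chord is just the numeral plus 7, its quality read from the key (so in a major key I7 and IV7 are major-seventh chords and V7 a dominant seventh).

Stacked in thirds the chord is Eb-G-Bb: a major triad on Eb.
Eb is the lowered seventh degree of F major (diatonic 7 would be E). This is a major triad on the lowered seventh degree (the subtonic), borrowed from the parallel minor.

bVII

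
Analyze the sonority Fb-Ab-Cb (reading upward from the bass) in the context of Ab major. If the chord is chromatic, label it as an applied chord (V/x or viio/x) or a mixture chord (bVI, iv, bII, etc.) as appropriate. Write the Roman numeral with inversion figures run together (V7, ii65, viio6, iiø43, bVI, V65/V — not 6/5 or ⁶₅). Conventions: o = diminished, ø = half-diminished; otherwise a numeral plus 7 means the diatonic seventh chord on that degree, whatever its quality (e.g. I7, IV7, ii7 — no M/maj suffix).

Stacked in thirds the chord is Fb-Ab-Cb: a major triad on Fb.
Fb is the lowered sixth degree of Ab major (diatonic 6 would be F). This is a major triad on the lowered sixth degree, borrowed from the parallel minor.

bVI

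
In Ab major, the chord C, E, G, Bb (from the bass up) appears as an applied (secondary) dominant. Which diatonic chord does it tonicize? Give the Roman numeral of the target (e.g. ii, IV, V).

vi

The chord is a dominant seventh chord on C.
A dominant resolves down a perfect fifth: C → F. In Ab major, F is scale degree 6, i.e. vi.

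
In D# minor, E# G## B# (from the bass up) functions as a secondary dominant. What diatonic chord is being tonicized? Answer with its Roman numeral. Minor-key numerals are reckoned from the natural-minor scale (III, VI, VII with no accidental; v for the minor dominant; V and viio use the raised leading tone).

V

The chord is a major triad on E#.
A dominant resolves down a perfect fifth: E# → A#. In D# minor, A# is scale degree 5, i.e. V.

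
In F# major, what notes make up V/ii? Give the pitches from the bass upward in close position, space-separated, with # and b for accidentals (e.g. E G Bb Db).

V/ii is a secondary dominant — the dominant triad of ii. ii in F# major is G#, so the applied chord's root is D#, a perfect fifth above.
Building a major triad on D# gives D#-F##-A#.

D# F## A#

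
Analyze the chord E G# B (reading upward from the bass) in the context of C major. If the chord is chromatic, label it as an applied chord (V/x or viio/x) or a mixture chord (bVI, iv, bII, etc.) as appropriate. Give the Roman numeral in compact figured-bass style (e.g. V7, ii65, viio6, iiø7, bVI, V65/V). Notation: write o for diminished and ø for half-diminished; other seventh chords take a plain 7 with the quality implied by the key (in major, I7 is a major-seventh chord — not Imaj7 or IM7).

Stacked in thirds the chord is E-G#-B: a major triad on E.
E is not a diatonic chord root with this quality in C major, but it lies a perfect fifth above A (vi), so the chord functions as an applied dominant of vi.

V/vi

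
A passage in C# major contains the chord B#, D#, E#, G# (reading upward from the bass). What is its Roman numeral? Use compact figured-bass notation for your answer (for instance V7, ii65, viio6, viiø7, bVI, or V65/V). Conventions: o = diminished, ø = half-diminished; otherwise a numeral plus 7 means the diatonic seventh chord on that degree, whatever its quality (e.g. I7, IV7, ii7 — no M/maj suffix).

iii43

The pitches E#-G#-B#-D# form a minor seventh chord rooted on E#.
E# is scale degree 3 in C# major, and a minor seventh chord on that degree is written iii7.
With B# in the bass the chord is in second inversion, so the figured bass is 43.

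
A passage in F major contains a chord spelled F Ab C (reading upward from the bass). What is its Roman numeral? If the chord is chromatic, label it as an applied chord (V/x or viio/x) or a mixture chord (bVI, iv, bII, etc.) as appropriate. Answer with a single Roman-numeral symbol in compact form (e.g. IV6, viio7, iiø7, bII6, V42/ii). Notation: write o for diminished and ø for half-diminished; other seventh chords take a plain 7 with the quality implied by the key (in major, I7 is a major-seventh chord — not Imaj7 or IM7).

i

Stacked in thirds the chord is F-Ab-C: a minor triad on F.
F is the first degree of F major. This is the minor tonic, borrowed from the parallel minor.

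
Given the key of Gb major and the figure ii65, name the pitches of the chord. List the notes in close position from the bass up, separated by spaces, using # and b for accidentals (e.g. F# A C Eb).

In Gb major, scale degree 2 is Ab, and the diatonic chord built there is a minor seventh chord.
That chord is spelled Ab-Cb-Eb-Gb.
The figured bass 65 indicates first inversion, placing the third (Cb) in the bass: Cb-Eb-Gb-Ab.

Cb Eb Gb Ab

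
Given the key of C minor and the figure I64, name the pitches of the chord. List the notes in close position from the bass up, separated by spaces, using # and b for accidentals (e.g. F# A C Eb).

G C E

Scale degree 1 in C minor is C; here the chord built on it is altered to a major triad. I64 is the major tonic (Picardy third), borrowed from the parallel major.
So the chord is C-E-G.
With the 64 figure the chord is in second inversion; from the bass G upward in close position it reads G-C-E.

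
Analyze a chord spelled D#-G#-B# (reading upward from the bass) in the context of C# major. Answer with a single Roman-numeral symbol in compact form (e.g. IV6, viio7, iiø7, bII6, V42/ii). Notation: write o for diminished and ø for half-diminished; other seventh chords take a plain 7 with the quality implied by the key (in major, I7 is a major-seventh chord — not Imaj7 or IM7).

Stacked in thirds the chord is G#-B#-D#: a major triad on G#.
In C# major, G# is the dominant; the diatonic major triad there is V.
With D# in the bass the chord is in second inversion, so the figured bass is 64.

V64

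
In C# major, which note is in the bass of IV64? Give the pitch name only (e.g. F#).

IV in C# major has root F#; the chord is F#-A#-C#.
The figure 64 means second inversion — the fifth is in the bass.

C#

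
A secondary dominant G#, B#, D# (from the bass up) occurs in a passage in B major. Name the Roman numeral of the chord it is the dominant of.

The chord is a major triad on G#.
A dominant resolves down a perfect fifth: G# → C#. In B major, C# is scale degree 2, i.e. ii.

ii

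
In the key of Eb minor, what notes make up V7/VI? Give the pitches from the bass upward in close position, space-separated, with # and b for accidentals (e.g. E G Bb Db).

Gb Bb Db Fb

The slash means an applied dominant: we want the dominant of VI. In Eb minor, VI is Cb major, and its dominant is built on Gb.
Building a dominant seventh chord on Gb gives Gb-Bb-Db-Fb.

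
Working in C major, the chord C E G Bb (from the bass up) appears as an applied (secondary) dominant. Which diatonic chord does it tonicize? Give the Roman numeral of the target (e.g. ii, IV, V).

The chord is a dominant seventh chord on C.
A dominant resolves down a perfect fifth: C → F. In C major, F is scale degree 4, i.e. IV.

IV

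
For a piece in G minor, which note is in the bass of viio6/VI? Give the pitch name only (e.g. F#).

The applied chord viio6/VI is rooted on D: D-F-Ab.
The figure 6 means first inversion — the third is in the bass.

F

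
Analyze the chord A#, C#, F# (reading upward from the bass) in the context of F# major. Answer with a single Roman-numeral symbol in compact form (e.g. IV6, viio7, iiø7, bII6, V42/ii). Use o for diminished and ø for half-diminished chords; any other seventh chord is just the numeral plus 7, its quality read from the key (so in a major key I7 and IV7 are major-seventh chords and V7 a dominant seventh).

Stacked in thirds the chord is F#-A#-C#: a major triad on F#.
F# is scale degree 1 in F# major, and a major triad on that degree is written I.
With A# in the bass the chord is in first inversion, so the figured bass is 6.

I6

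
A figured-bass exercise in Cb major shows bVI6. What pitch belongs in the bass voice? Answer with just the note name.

bVI in Cb major has root Abb; the chord is Abb-Cb-Ebb.
The figure 6 means first inversion — the third is in the bass.

Cb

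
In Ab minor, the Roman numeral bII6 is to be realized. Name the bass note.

Db

bII in Ab minor has root Bbb; the chord is Bbb-Db-Fb.
The figure 6 means first inversion — the third is in the bass.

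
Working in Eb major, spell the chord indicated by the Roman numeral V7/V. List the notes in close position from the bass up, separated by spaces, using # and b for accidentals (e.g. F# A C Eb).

F A C Eb

The slash means an applied dominant: we want the dominant of V. In Eb major, V is Bb major, and its dominant is built on F.
Building a dominant seventh chord on F gives F-A-C-Eb.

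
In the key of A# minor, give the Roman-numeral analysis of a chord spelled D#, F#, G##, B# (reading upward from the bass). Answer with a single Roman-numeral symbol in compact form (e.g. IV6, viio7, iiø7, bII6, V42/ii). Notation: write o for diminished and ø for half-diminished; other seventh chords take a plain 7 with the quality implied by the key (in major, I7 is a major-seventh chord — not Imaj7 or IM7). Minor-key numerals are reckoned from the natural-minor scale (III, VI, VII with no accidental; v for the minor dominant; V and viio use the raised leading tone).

The pitches G##-B#-D#-F# form a fully diminished seventh chord rooted on G##.
In A# minor, G## is the leading tone; the diatonic fully diminished seventh chord there is viio7.
With D# in the bass the chord is in second inversion, so the figured bass is 43.

viio43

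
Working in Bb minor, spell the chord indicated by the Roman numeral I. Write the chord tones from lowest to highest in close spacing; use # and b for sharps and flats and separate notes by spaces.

I is the major tonic (Picardy third), borrowed from the parallel major. In Bb minor that root is Bb.
So the chord is Bb-D-F, a major triad.

Bb D F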